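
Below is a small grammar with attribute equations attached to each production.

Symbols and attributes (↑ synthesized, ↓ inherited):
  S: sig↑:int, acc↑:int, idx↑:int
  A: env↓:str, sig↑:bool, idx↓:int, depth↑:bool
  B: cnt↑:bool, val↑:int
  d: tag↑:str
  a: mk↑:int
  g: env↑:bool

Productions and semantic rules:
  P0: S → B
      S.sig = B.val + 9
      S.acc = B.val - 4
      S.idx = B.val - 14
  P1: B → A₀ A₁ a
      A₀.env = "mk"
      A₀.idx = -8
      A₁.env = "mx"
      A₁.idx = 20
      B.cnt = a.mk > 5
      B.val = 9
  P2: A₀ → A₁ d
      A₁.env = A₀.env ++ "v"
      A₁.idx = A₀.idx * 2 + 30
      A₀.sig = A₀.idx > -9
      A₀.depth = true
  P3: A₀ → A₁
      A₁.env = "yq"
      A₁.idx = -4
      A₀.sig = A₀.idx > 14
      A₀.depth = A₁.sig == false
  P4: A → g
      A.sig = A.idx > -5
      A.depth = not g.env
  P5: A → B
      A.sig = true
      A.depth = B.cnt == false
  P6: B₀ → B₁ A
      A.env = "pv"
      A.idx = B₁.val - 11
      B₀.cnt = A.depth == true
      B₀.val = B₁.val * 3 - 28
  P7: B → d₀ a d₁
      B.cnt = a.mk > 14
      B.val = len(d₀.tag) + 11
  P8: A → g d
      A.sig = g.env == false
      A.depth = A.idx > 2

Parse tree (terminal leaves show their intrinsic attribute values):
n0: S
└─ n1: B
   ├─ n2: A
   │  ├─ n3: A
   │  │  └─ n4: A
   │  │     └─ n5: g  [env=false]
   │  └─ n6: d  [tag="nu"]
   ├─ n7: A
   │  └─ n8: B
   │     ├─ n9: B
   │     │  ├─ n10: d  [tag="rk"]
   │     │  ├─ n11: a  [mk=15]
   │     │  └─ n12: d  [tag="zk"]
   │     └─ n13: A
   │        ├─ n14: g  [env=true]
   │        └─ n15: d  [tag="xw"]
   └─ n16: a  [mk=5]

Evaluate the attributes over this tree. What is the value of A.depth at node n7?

true

1. n2.env = "mk"  ["mk"]
2. n2.idx = -8  [-8]
3. n3.env = "mkv"  [A₀.env ++ "v"]
4. n3.idx = 14  [A₀.idx * 2 + 30]
5. n4.env = "yq"  ["yq"]
6. n4.idx = -4  [-4]
7. n5.env = false  [terminal]
8. n4.sig = true  [A.idx > -5]
9. n4.depth = true  [not g.env]
10. n3.sig = false  [A₀.idx > 14]
11. n3.depth = false  [A₁.sig == false]
12. n6.tag = "nu"  [terminal]
13. n2.sig = true  [A₀.idx > -9]
14. n2.depth = true  [true]
15. n7.env = "mx"  ["mx"]
16. n7.idx = 20  [20]
17. n10.tag = "rk"  [terminal]
18. n11.mk = 15  [terminal]
19. n12.tag = "zk"  [terminal]
20. n9.cnt = true  [a.mk > 14]
21. n9.val = 13  [len(d₀.tag) + 11]
22. n13.env = "pv"  ["pv"]
23. n13.idx = 2  [B₁.val - 11]
24. n14.env = true  [terminal]
25. n15.tag = "xw"  [terminal]
26. n13.sig = false  [g.env == false]
27. n13.depth = false  [A.idx > 2]
28. n8.cnt = false  [A.depth == true]
29. n8.val = 11  [B₁.val * 3 - 28]
30. n7.sig = true  [true]
31. n7.depth = true  [B.cnt == false]
32. n16.mk = 5  [terminal]
33. n1.cnt = false  [a.mk > 5]
34. n1.val = 9  [9]
35. n0.sig = 18  [B.val + 9]
36. n0.acc = 5  [B.val - 4]
37. n0.idx = -5  [B.val - 14]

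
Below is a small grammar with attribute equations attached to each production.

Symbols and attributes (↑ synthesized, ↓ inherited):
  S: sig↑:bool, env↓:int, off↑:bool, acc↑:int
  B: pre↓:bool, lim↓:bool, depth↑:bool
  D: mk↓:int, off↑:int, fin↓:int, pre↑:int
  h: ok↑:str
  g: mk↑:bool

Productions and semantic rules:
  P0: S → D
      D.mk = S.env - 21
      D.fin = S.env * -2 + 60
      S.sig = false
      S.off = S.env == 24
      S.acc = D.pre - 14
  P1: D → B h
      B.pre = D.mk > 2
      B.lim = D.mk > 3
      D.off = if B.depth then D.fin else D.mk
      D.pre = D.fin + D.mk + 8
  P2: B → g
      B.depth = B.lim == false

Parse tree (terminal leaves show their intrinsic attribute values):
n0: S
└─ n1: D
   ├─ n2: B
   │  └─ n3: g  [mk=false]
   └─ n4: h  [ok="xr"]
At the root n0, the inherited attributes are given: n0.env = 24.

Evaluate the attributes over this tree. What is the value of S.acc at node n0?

1. n0.env = 24  [given at root]
2. n1.mk = 3  [S.env - 21]
3. n1.fin = 12  [S.env * -2 + 60]
4. n2.pre = true  [D.mk > 2]
5. n2.lim = false  [D.mk > 3]
6. n3.mk = false  [terminal]
7. n2.depth = true  [B.lim == false]
8. n4.ok = "xr"  [terminal]
9. n1.off = 12  [if B.depth then D.fin else D.mk]
10. n1.pre = 23  [D.fin + D.mk + 8]
11. n0.sig = false  [false]
12. n0.off = true  [S.env == 24]
13. n0.acc = 9  [D.pre - 14]

9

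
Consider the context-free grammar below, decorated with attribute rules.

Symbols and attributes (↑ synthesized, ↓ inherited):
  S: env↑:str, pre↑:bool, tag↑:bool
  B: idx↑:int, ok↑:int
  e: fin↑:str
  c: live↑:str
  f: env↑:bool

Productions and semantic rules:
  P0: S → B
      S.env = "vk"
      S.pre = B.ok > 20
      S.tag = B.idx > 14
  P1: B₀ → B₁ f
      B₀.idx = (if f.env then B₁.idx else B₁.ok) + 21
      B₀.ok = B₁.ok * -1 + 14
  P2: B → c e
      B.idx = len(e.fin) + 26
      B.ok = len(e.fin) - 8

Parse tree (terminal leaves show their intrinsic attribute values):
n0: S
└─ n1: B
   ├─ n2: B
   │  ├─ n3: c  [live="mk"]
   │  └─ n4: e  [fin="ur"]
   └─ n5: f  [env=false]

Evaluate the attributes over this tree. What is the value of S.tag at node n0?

true

1. n3.live = "mk"  [terminal]
2. n4.fin = "ur"  [terminal]
3. n2.idx = 28  [len(e.fin) + 26]
4. n2.ok = -6  [len(e.fin) - 8]
5. n5.env = false  [terminal]
6. n1.idx = 15  [(if f.env then B₁.idx else B₁.ok) + 21]
7. n1.ok = 20  [B₁.ok * -1 + 14]
8. n0.env = "vk"  ["vk"]
9. n0.pre = false  [B.ok > 20]
10. n0.tag = true  [B.idx > 14]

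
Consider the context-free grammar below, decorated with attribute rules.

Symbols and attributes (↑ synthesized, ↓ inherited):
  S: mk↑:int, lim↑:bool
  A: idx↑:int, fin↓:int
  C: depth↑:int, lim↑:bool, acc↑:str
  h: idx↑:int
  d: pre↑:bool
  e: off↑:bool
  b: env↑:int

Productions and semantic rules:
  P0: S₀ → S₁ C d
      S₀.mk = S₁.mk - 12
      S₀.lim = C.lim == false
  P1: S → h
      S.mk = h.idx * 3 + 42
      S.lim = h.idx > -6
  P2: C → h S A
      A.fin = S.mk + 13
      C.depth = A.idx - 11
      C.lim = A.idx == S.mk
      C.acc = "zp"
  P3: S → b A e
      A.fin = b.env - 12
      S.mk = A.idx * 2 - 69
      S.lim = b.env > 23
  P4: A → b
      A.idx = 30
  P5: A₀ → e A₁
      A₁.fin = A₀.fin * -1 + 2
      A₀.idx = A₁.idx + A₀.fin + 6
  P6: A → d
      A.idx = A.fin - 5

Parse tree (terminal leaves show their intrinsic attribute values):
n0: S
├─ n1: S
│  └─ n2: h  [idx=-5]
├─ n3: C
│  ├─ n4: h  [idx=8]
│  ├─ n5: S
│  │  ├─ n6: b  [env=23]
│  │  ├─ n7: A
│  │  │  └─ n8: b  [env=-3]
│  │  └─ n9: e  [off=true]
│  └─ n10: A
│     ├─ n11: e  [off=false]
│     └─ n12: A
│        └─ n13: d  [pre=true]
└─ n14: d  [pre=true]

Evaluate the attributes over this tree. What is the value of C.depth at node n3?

-8

1. n2.idx = -5  [terminal]
2. n1.mk = 27  [h.idx * 3 + 42]
3. n1.lim = true  [h.idx > -6]
4. n4.idx = 8  [terminal]
5. n6.env = 23  [terminal]
6. n7.fin = 11  [b.env - 12]
7. n8.env = -3  [terminal]
8. n7.idx = 30  [30]
9. n9.off = true  [terminal]
10. n5.mk = -9  [A.idx * 2 - 69]
11. n5.lim = false  [b.env > 23]
12. n10.fin = 4  [S.mk + 13]
13. n11.off = false  [terminal]
14. n12.fin = -2  [A₀.fin * -1 + 2]
15. n13.pre = true  [terminal]
16. n12.idx = -7  [A.fin - 5]
17. n10.idx = 3  [A₁.idx + A₀.fin + 6]
18. n3.depth = -8  [A.idx - 11]
19. n3.lim = false  [A.idx == S.mk]
20. n3.acc = "zp"  ["zp"]
21. n14.pre = true  [terminal]
22. n0.mk = 15  [S₁.mk - 12]
23. n0.lim = true  [C.lim == false]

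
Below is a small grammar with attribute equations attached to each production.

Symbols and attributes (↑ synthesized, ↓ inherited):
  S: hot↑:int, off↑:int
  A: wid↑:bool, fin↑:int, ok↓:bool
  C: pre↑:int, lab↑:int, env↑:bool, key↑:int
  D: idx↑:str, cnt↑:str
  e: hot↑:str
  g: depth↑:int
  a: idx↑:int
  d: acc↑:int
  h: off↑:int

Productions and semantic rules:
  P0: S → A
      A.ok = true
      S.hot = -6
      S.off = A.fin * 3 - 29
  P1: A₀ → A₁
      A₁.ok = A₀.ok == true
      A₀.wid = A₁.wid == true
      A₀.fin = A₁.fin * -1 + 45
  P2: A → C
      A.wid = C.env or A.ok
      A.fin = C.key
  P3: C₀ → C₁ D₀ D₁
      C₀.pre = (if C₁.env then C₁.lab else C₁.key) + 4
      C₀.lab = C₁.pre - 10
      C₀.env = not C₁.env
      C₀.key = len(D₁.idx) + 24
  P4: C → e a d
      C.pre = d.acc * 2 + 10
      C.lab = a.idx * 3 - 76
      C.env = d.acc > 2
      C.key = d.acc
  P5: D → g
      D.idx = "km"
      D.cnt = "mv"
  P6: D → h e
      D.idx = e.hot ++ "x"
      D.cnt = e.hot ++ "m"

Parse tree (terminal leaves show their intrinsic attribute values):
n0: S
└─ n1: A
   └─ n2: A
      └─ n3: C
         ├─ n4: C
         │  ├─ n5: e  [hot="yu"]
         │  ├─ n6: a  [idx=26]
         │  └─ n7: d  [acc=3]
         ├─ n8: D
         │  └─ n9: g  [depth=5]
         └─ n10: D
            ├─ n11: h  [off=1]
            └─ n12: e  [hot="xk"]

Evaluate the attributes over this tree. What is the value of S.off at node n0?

25

1. n1.ok = true  [true]
2. n2.ok = true  [A₀.ok == true]
3. n5.hot = "yu"  [terminal]
4. n6.idx = 26  [terminal]
5. n7.acc = 3  [terminal]
6. n4.pre = 16  [d.acc * 2 + 10]
7. n4.lab = 2  [a.idx * 3 - 76]
8. n4.env = true  [d.acc > 2]
9. n4.key = 3  [d.acc]
10. n9.depth = 5  [terminal]
11. n8.idx = "km"  ["km"]
12. n8.cnt = "mv"  ["mv"]
13. n11.off = 1  [terminal]
14. n12.hot = "xk"  [terminal]
15. n10.idx = "xkx"  [e.hot ++ "x"]
16. n10.cnt = "xkm"  [e.hot ++ "m"]
17. n3.pre = 6  [(if C₁.env then C₁.lab else C₁.key) + 4]
18. n3.lab = 6  [C₁.pre - 10]
19. n3.env = false  [not C₁.env]
20. n3.key = 27  [len(D₁.idx) + 24]
21. n2.wid = true  [C.env or A.ok]
22. n2.fin = 27  [C.key]
23. n1.wid = true  [A₁.wid == true]
24. n1.fin = 18  [A₁.fin * -1 + 45]
25. n0.hot = -6  [-6]
26. n0.off = 25  [A.fin * 3 - 29]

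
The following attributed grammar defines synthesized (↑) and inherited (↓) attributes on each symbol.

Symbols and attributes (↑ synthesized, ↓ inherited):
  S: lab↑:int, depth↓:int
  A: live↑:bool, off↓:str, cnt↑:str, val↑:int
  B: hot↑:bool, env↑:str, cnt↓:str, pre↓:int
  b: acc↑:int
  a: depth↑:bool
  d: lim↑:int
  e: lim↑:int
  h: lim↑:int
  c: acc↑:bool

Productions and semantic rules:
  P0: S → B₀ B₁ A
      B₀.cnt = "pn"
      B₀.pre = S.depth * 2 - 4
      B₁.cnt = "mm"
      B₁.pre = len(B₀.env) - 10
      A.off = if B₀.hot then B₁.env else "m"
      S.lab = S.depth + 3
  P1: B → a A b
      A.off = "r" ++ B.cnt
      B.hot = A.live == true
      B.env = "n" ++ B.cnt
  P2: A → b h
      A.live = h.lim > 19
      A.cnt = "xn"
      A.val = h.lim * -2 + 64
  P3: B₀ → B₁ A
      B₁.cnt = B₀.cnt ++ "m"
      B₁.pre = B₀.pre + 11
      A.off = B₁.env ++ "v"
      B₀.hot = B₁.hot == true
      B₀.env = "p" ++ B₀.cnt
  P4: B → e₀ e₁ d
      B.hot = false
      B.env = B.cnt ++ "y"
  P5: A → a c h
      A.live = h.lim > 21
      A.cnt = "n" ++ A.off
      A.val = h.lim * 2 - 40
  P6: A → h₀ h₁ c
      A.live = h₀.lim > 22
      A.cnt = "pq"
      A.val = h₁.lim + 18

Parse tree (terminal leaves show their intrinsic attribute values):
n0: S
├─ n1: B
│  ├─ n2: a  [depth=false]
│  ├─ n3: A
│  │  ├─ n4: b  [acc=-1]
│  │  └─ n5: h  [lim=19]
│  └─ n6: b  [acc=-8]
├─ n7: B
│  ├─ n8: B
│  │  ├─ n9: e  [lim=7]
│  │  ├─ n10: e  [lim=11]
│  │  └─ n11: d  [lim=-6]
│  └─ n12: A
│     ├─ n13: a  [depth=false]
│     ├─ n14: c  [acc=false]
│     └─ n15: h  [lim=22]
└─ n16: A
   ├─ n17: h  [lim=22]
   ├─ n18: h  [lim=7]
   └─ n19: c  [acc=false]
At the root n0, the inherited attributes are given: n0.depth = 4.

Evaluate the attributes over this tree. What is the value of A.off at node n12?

1. n0.depth = 4  [given at root]
2. n1.cnt = "pn"  ["pn"]
3. n1.pre = 4  [S.depth * 2 - 4]
4. n2.depth = false  [terminal]
5. n3.off = "rpn"  ["r" ++ B.cnt]
6. n4.acc = -1  [terminal]
7. n5.lim = 19  [terminal]
8. n3.live = false  [h.lim > 19]
9. n3.cnt = "xn"  ["xn"]
10. n3.val = 26  [h.lim * -2 + 64]
11. n6.acc = -8  [terminal]
12. n1.hot = false  [A.live == true]
13. n1.env = "npn"  ["n" ++ B.cnt]
14. n7.cnt = "mm"  ["mm"]
15. n7.pre = -7  [len(B₀.env) - 10]
16. n8.cnt = "mmm"  [B₀.cnt ++ "m"]
17. n8.pre = 4  [B₀.pre + 11]
18. n9.lim = 7  [terminal]
19. n10.lim = 11  [terminal]
20. n11.lim = -6  [terminal]
21. n8.hot = false  [false]
22. n8.env = "mmmy"  [B.cnt ++ "y"]
23. n12.off = "mmmyv"  [B₁.env ++ "v"]
24. n13.depth = false  [terminal]
25. n14.acc = false  [terminal]
26. n15.lim = 22  [terminal]
27. n12.live = true  [h.lim > 21]
28. n12.cnt = "nmmmyv"  ["n" ++ A.off]
29. n12.val = 4  [h.lim * 2 - 40]
30. n7.hot = false  [B₁.hot == true]
31. n7.env = "pmm"  ["p" ++ B₀.cnt]
32. n16.off = "m"  [if B₀.hot then B₁.env else "m"]
33. n17.lim = 22  [terminal]
34. n18.lim = 7  [terminal]
35. n19.acc = false  [terminal]
36. n16.live = false  [h₀.lim > 22]
37. n16.cnt = "pq"  ["pq"]
38. n16.val = 25  [h₁.lim + 18]
39. n0.lab = 7  [S.depth + 3]

"mmmyv"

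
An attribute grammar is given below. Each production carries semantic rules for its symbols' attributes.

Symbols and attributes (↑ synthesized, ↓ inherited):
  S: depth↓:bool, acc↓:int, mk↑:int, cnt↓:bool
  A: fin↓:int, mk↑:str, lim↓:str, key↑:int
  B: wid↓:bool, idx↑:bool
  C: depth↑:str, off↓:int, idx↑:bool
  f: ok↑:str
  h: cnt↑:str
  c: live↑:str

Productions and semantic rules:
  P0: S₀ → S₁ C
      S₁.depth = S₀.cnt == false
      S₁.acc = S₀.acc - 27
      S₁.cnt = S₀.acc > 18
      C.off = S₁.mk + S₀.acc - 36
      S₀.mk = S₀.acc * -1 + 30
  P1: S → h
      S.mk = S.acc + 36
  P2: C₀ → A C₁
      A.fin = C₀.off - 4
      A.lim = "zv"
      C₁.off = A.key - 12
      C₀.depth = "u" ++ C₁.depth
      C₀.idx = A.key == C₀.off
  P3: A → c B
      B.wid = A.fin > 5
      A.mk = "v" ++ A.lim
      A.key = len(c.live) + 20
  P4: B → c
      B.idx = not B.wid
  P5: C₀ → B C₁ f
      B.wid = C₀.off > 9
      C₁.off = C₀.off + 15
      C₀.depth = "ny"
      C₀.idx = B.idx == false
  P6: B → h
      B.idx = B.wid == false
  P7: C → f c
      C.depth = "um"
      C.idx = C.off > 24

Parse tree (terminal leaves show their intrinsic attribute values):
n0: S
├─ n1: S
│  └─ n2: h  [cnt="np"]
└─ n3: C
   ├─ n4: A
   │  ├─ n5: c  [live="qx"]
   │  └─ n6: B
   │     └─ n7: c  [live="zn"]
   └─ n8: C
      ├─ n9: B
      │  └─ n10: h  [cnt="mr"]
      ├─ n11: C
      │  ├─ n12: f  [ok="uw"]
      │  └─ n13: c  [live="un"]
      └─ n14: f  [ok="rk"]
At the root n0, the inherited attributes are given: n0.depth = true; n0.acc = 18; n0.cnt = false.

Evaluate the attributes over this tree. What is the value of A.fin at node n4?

5

1. n0.depth = true  [given at root]
2. n0.acc = 18  [given at root]
3. n0.cnt = false  [given at root]
4. n1.depth = true  [S₀.cnt == false]
5. n1.acc = -9  [S₀.acc - 27]
6. n1.cnt = false  [S₀.acc > 18]
7. n2.cnt = "np"  [terminal]
8. n1.mk = 27  [S.acc + 36]
9. n3.off = 9  [S₁.mk + S₀.acc - 36]
10. n4.fin = 5  [C₀.off - 4]
11. n4.lim = "zv"  ["zv"]
12. n5.live = "qx"  [terminal]
13. n6.wid = false  [A.fin > 5]
14. n7.live = "zn"  [terminal]
15. n6.idx = true  [not B.wid]
16. n4.mk = "vzv"  ["v" ++ A.lim]
17. n4.key = 22  [len(c.live) + 20]
18. n8.off = 10  [A.key - 12]
19. n9.wid = true  [C₀.off > 9]
20. n10.cnt = "mr"  [terminal]
21. n9.idx = false  [B.wid == false]
22. n11.off = 25  [C₀.off + 15]
23. n12.ok = "uw"  [terminal]
24. n13.live = "un"  [terminal]
25. n11.depth = "um"  ["um"]
26. n11.idx = true  [C.off > 24]
27. n14.ok = "rk"  [terminal]
28. n8.depth = "ny"  ["ny"]
29. n8.idx = true  [B.idx == false]
30. n3.depth = "uny"  ["u" ++ C₁.depth]
31. n3.idx = false  [A.key == C₀.off]
32. n0.mk = 12  [S₀.acc * -1 + 30]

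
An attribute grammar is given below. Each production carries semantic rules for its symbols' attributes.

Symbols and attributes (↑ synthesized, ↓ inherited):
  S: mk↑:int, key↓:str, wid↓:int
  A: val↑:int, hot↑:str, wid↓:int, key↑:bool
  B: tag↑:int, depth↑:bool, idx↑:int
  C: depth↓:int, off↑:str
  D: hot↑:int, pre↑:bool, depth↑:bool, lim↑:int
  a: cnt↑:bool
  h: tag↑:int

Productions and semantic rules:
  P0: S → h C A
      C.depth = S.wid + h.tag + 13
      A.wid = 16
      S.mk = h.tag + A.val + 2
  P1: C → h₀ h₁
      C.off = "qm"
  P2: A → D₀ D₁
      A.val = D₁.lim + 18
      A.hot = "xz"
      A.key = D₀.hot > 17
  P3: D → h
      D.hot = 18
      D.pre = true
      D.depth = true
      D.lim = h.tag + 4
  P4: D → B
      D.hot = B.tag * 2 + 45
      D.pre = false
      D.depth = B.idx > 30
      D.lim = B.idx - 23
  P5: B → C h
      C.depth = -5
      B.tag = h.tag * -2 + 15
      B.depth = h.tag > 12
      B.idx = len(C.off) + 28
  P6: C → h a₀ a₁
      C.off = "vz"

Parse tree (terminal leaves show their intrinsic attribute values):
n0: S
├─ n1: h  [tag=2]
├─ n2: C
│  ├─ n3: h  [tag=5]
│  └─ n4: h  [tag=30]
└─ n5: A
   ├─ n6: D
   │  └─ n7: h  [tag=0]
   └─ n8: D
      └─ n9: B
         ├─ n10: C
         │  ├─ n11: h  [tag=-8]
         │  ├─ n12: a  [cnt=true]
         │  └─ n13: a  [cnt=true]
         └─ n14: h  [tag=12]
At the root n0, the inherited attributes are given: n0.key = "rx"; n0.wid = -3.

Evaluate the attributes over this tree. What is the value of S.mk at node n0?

1. n0.key = "rx"  [given at root]
2. n0.wid = -3  [given at root]
3. n1.tag = 2  [terminal]
4. n2.depth = 12  [S.wid + h.tag + 13]
5. n3.tag = 5  [terminal]
6. n4.tag = 30  [terminal]
7. n2.off = "qm"  ["qm"]
8. n5.wid = 16  [16]
9. n7.tag = 0  [terminal]
10. n6.hot = 18  [18]
11. n6.pre = true  [true]
12. n6.depth = true  [true]
13. n6.lim = 4  [h.tag + 4]
14. n10.depth = -5  [-5]
15. n11.tag = -8  [terminal]
16. n12.cnt = true  [terminal]
17. n13.cnt = true  [terminal]
18. n10.off = "vz"  ["vz"]
19. n14.tag = 12  [terminal]
20. n9.tag = -9  [h.tag * -2 + 15]
21. n9.depth = false  [h.tag > 12]
22. n9.idx = 30  [len(C.off) + 28]
23. n8.hot = 27  [B.tag * 2 + 45]
24. n8.pre = false  [false]
25. n8.depth = false  [B.idx > 30]
26. n8.lim = 7  [B.idx - 23]
27. n5.val = 25  [D₁.lim + 18]
28. n5.hot = "xz"  ["xz"]
29. n5.key = true  [D₀.hot > 17]
30. n0.mk = 29  [h.tag + A.val + 2]

29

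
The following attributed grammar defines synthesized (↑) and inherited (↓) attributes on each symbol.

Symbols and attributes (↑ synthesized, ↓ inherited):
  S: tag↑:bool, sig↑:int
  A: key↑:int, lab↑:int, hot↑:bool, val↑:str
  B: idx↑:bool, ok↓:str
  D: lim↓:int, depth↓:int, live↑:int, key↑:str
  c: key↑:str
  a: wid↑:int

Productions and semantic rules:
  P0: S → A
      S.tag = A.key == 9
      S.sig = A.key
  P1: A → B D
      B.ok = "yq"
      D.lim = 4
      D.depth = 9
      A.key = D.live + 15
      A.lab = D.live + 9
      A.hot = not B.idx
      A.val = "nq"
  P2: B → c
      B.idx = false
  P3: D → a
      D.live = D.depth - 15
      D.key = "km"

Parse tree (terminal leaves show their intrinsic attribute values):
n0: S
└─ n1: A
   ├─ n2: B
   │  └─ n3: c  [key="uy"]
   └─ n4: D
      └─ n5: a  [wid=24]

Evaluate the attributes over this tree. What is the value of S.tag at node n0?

1. n2.ok = "yq"  ["yq"]
2. n3.key = "uy"  [terminal]
3. n2.idx = false  [false]
4. n4.lim = 4  [4]
5. n4.depth = 9  [9]
6. n5.wid = 24  [terminal]
7. n4.live = -6  [D.depth - 15]
8. n4.key = "km"  ["km"]
9. n1.key = 9  [D.live + 15]
10. n1.lab = 3  [D.live + 9]
11. n1.hot = true  [not B.idx]
12. n1.val = "nq"  ["nq"]
13. n0.tag = true  [A.key == 9]
14. n0.sig = 9  [A.key]

true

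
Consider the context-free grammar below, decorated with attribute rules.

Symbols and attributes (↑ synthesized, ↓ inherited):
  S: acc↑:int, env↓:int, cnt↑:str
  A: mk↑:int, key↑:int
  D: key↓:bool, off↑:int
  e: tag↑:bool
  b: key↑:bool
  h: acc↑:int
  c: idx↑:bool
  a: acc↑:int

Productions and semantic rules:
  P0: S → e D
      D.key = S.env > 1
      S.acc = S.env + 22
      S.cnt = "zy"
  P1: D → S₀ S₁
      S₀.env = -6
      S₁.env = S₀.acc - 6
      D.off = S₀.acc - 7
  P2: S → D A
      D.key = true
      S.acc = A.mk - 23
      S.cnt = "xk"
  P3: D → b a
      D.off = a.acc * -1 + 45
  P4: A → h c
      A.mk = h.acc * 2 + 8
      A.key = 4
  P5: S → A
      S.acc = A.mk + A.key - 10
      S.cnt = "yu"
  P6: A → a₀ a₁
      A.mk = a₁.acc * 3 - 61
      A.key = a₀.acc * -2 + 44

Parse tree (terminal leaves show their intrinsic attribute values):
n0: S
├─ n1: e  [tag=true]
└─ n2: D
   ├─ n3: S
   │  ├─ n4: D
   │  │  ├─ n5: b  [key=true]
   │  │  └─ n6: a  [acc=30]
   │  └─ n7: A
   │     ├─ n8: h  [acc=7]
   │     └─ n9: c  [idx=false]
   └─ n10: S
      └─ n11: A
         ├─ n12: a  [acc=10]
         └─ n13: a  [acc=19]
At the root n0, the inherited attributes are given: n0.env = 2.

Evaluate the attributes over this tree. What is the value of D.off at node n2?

1. n0.env = 2  [given at root]
2. n1.tag = true  [terminal]
3. n2.key = true  [S.env > 1]
4. n3.env = -6  [-6]
5. n4.key = true  [true]
6. n5.key = true  [terminal]
7. n6.acc = 30  [terminal]
8. n4.off = 15  [a.acc * -1 + 45]
9. n8.acc = 7  [terminal]
10. n9.idx = false  [terminal]
11. n7.mk = 22  [h.acc * 2 + 8]
12. n7.key = 4  [4]
13. n3.acc = -1  [A.mk - 23]
14. n3.cnt = "xk"  ["xk"]
15. n10.env = -7  [S₀.acc - 6]
16. n12.acc = 10  [terminal]
17. n13.acc = 19  [terminal]
18. n11.mk = -4  [a₁.acc * 3 - 61]
19. n11.key = 24  [a₀.acc * -2 + 44]
20. n10.acc = 10  [A.mk + A.key - 10]
21. n10.cnt = "yu"  ["yu"]
22. n2.off = -8  [S₀.acc - 7]
23. n0.acc = 24  [S.env + 22]
24. n0.cnt = "zy"  ["zy"]

-8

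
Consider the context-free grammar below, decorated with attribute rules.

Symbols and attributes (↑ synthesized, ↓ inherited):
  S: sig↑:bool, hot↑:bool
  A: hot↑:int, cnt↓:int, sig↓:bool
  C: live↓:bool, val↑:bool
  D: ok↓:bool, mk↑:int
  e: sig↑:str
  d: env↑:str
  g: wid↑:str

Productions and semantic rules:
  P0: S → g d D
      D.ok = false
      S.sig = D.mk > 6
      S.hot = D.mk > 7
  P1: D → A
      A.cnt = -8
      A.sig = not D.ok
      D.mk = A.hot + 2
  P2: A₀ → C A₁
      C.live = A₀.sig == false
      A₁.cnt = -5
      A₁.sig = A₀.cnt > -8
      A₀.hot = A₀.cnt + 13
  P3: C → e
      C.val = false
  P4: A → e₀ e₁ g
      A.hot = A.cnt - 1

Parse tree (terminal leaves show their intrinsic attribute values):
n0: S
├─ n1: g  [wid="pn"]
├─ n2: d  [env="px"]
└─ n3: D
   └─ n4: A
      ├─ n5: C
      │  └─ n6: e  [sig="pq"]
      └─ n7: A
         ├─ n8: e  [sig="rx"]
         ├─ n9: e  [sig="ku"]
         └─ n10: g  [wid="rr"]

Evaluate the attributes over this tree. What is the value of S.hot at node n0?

false

1. n1.wid = "pn"  [terminal]
2. n2.env = "px"  [terminal]
3. n3.ok = false  [false]
4. n4.cnt = -8  [-8]
5. n4.sig = true  [not D.ok]
6. n5.live = false  [A₀.sig == false]
7. n6.sig = "pq"  [terminal]
8. n5.val = false  [false]
9. n7.cnt = -5  [-5]
10. n7.sig = false  [A₀.cnt > -8]
11. n8.sig = "rx"  [terminal]
12. n9.sig = "ku"  [terminal]
13. n10.wid = "rr"  [terminal]
14. n7.hot = -6  [A.cnt - 1]
15. n4.hot = 5  [A₀.cnt + 13]
16. n3.mk = 7  [A.hot + 2]
17. n0.sig = true  [D.mk > 6]
18. n0.hot = false  [D.mk > 7]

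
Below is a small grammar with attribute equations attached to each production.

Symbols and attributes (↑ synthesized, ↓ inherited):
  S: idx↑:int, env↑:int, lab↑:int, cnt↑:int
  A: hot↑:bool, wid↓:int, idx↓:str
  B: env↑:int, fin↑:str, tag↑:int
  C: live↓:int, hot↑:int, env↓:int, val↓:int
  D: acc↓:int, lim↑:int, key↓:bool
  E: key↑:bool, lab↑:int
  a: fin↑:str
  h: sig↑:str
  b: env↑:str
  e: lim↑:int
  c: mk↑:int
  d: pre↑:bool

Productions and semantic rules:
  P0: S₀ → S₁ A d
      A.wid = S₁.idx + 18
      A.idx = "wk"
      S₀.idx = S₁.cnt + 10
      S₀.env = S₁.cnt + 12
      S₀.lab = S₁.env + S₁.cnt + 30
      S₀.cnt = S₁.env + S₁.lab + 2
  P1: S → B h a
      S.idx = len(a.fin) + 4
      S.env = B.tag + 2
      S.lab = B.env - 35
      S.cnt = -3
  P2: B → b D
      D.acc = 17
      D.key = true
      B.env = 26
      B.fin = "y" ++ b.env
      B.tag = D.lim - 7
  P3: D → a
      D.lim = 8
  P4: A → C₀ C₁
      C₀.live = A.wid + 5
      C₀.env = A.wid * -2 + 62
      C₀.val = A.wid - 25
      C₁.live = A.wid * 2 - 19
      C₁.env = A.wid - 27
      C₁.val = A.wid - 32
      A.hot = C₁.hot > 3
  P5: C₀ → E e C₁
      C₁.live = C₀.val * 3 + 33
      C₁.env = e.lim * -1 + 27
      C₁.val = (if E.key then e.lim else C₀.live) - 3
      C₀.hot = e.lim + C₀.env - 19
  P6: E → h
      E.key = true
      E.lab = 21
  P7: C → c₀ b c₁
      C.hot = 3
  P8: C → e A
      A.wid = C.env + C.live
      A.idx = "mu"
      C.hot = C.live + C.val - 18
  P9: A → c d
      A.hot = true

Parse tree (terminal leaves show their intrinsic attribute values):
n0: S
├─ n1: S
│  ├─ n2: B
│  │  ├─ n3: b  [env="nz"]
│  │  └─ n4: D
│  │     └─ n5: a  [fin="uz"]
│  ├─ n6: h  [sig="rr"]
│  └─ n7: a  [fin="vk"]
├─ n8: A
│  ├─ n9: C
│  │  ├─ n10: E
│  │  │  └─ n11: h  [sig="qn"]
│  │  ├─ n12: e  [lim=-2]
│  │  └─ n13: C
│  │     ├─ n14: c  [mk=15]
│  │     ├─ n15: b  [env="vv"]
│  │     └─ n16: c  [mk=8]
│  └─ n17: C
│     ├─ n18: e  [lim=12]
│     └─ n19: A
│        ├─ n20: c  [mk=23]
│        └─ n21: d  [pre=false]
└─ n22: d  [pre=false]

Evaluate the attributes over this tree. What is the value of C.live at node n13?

1. n3.env = "nz"  [terminal]
2. n4.acc = 17  [17]
3. n4.key = true  [true]
4. n5.fin = "uz"  [terminal]
5. n4.lim = 8  [8]
6. n2.env = 26  [26]
7. n2.fin = "ynz"  ["y" ++ b.env]
8. n2.tag = 1  [D.lim - 7]
9. n6.sig = "rr"  [terminal]
10. n7.fin = "vk"  [terminal]
11. n1.idx = 6  [len(a.fin) + 4]
12. n1.env = 3  [B.tag + 2]
13. n1.lab = -9  [B.env - 35]
14. n1.cnt = -3  [-3]
15. n8.wid = 24  [S₁.idx + 18]
16. n8.idx = "wk"  ["wk"]
17. n9.live = 29  [A.wid + 5]
18. n9.env = 14  [A.wid * -2 + 62]
19. n9.val = -1  [A.wid - 25]
20. n11.sig = "qn"  [terminal]
21. n10.key = true  [true]
22. n10.lab = 21  [21]
23. n12.lim = -2  [terminal]
24. n13.live = 30  [C₀.val * 3 + 33]
25. n13.env = 29  [e.lim * -1 + 27]
26. n13.val = -5  [(if E.key then e.lim else C₀.live) - 3]
27. n14.mk = 15  [terminal]
28. n15.env = "vv"  [terminal]
29. n16.mk = 8  [terminal]
30. n13.hot = 3  [3]
31. n9.hot = -7  [e.lim + C₀.env - 19]
32. n17.live = 29  [A.wid * 2 - 19]
33. n17.env = -3  [A.wid - 27]
34. n17.val = -8  [A.wid - 32]
35. n18.lim = 12  [terminal]
36. n19.wid = 26  [C.env + C.live]
37. n19.idx = "mu"  ["mu"]
38. n20.mk = 23  [terminal]
39. n21.pre = false  [terminal]
40. n19.hot = true  [true]
41. n17.hot = 3  [C.live + C.val - 18]
42. n8.hot = false  [C₁.hot > 3]
43. n22.pre = false  [terminal]
44. n0.idx = 7  [S₁.cnt + 10]
45. n0.env = 9  [S₁.cnt + 12]
46. n0.lab = 30  [S₁.env + S₁.cnt + 30]
47. n0.cnt = -4  [S₁.env + S₁.lab + 2]

30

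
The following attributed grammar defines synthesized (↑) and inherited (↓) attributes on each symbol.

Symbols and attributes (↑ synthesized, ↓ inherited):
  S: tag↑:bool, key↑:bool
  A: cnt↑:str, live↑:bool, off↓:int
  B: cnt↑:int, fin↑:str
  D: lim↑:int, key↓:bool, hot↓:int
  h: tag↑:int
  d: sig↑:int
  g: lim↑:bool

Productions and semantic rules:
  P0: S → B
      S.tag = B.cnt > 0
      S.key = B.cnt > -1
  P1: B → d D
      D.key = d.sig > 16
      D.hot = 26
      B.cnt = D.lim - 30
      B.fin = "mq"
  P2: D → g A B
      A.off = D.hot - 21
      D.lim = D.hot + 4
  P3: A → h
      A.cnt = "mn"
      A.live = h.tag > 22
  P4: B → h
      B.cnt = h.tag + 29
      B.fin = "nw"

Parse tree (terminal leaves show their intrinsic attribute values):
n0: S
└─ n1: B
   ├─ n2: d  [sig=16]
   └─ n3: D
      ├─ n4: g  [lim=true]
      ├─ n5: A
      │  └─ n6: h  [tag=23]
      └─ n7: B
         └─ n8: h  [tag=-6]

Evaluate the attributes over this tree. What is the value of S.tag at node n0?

false

1. n2.sig = 16  [terminal]
2. n3.key = false  [d.sig > 16]
3. n3.hot = 26  [26]
4. n4.lim = true  [terminal]
5. n5.off = 5  [D.hot - 21]
6. n6.tag = 23  [terminal]
7. n5.cnt = "mn"  ["mn"]
8. n5.live = true  [h.tag > 22]
9. n8.tag = -6  [terminal]
10. n7.cnt = 23  [h.tag + 29]
11. n7.fin = "nw"  ["nw"]
12. n3.lim = 30  [D.hot + 4]
13. n1.cnt = 0  [D.lim - 30]
14. n1.fin = "mq"  ["mq"]
15. n0.tag = false  [B.cnt > 0]
16. n0.key = true  [B.cnt > -1]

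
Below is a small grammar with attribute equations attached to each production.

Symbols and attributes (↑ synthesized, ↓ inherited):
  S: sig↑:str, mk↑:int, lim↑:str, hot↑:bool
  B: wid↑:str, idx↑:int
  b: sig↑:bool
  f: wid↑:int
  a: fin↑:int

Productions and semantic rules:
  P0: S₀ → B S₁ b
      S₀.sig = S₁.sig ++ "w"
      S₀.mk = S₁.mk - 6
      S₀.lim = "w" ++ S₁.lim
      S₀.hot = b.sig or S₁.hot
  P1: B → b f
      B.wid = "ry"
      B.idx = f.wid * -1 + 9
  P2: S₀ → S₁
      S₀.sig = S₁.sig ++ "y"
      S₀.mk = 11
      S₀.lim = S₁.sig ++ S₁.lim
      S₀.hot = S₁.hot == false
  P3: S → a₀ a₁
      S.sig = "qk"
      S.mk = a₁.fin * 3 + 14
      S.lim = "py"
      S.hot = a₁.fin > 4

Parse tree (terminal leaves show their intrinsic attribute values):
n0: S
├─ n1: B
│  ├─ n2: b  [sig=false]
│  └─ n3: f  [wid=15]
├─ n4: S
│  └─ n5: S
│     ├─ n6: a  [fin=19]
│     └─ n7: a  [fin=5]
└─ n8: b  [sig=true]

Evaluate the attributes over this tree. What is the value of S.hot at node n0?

true

1. n2.sig = false  [terminal]
2. n3.wid = 15  [terminal]
3. n1.wid = "ry"  ["ry"]
4. n1.idx = -6  [f.wid * -1 + 9]
5. n6.fin = 19  [terminal]
6. n7.fin = 5  [terminal]
7. n5.sig = "qk"  ["qk"]
8. n5.mk = 29  [a₁.fin * 3 + 14]
9. n5.lim = "py"  ["py"]
10. n5.hot = true  [a₁.fin > 4]
11. n4.sig = "qky"  [S₁.sig ++ "y"]
12. n4.mk = 11  [11]
13. n4.lim = "qkpy"  [S₁.sig ++ S₁.lim]
14. n4.hot = false  [S₁.hot == false]
15. n8.sig = true  [terminal]
16. n0.sig = "qkyw"  [S₁.sig ++ "w"]
17. n0.mk = 5  [S₁.mk - 6]
18. n0.lim = "wqkpy"  ["w" ++ S₁.lim]
19. n0.hot = true  [b.sig or S₁.hot]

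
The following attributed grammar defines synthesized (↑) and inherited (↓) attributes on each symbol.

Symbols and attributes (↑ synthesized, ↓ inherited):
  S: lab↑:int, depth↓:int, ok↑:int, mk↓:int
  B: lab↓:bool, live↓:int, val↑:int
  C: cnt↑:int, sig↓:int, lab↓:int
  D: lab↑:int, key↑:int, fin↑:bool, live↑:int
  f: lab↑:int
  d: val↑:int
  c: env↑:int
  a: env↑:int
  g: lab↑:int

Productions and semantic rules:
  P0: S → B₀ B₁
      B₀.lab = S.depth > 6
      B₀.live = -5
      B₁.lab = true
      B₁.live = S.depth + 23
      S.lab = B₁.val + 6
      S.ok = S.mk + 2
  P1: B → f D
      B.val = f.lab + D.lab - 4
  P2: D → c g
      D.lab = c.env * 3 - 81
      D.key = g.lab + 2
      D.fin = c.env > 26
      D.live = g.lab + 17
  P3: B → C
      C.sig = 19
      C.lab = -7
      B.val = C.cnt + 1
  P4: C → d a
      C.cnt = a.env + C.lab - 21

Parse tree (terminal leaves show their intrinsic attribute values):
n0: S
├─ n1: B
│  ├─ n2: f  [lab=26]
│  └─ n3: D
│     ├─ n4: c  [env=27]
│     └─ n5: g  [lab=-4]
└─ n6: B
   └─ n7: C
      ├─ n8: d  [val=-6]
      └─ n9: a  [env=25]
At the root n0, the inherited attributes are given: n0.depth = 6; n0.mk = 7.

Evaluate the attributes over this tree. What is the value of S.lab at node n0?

1. n0.depth = 6  [given at root]
2. n0.mk = 7  [given at root]
3. n1.lab = false  [S.depth > 6]
4. n1.live = -5  [-5]
5. n2.lab = 26  [terminal]
6. n4.env = 27  [terminal]
7. n5.lab = -4  [terminal]
8. n3.lab = 0  [c.env * 3 - 81]
9. n3.key = -2  [g.lab + 2]
10. n3.fin = true  [c.env > 26]
11. n3.live = 13  [g.lab + 17]
12. n1.val = 22  [f.lab + D.lab - 4]
13. n6.lab = true  [true]
14. n6.live = 29  [S.depth + 23]
15. n7.sig = 19  [19]
16. n7.lab = -7  [-7]
17. n8.val = -6  [terminal]
18. n9.env = 25  [terminal]
19. n7.cnt = -3  [a.env + C.lab - 21]
20. n6.val = -2  [C.cnt + 1]
21. n0.lab = 4  [B₁.val + 6]
22. n0.ok = 9  [S.mk + 2]

4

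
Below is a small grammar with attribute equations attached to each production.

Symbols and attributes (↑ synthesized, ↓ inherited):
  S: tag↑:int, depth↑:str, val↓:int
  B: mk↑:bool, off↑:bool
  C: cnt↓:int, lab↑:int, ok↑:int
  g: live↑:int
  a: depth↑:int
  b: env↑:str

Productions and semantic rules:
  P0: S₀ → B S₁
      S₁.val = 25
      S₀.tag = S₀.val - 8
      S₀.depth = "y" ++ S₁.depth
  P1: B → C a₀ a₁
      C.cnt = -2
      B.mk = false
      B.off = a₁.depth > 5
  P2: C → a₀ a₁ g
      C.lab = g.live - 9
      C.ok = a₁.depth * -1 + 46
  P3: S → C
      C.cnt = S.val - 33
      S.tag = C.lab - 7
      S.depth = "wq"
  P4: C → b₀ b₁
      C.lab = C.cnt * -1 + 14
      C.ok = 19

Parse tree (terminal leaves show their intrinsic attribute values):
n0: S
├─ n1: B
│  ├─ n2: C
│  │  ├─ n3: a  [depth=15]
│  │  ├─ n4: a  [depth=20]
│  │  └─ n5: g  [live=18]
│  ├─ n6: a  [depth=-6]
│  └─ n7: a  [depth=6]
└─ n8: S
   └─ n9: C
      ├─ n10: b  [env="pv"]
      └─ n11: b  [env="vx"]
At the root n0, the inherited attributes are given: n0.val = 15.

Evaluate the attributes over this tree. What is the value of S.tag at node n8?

1. n0.val = 15  [given at root]
2. n2.cnt = -2  [-2]
3. n3.depth = 15  [terminal]
4. n4.depth = 20  [terminal]
5. n5.live = 18  [terminal]
6. n2.lab = 9  [g.live - 9]
7. n2.ok = 26  [a₁.depth * -1 + 46]
8. n6.depth = -6  [terminal]
9. n7.depth = 6  [terminal]
10. n1.mk = false  [false]
11. n1.off = true  [a₁.depth > 5]
12. n8.val = 25  [25]
13. n9.cnt = -8  [S.val - 33]
14. n10.env = "pv"  [terminal]
15. n11.env = "vx"  [terminal]
16. n9.lab = 22  [C.cnt * -1 + 14]
17. n9.ok = 19  [19]
18. n8.tag = 15  [C.lab - 7]
19. n8.depth = "wq"  ["wq"]
20. n0.tag = 7  [S₀.val - 8]
21. n0.depth = "ywq"  ["y" ++ S₁.depth]

15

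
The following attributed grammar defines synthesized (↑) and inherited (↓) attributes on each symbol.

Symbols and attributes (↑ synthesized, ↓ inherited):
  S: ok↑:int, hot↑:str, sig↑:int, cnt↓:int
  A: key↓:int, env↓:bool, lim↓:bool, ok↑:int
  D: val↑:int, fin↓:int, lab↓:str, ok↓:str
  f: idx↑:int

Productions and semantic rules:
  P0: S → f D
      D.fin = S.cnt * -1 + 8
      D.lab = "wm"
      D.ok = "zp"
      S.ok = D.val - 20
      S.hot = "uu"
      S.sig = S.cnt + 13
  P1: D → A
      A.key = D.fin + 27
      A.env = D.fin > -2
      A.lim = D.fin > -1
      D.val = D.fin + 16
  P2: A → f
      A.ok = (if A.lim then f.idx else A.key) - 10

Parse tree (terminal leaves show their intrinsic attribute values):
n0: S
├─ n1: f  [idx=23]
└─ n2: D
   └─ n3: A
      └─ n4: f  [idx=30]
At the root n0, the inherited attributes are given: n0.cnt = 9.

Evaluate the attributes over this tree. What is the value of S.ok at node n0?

-5

1. n0.cnt = 9  [given at root]
2. n1.idx = 23  [terminal]
3. n2.fin = -1  [S.cnt * -1 + 8]
4. n2.lab = "wm"  ["wm"]
5. n2.ok = "zp"  ["zp"]
6. n3.key = 26  [D.fin + 27]
7. n3.env = true  [D.fin > -2]
8. n3.lim = false  [D.fin > -1]
9. n4.idx = 30  [terminal]
10. n3.ok = 16  [(if A.lim then f.idx else A.key) - 10]
11. n2.val = 15  [D.fin + 16]
12. n0.ok = -5  [D.val - 20]
13. n0.hot = "uu"  ["uu"]
14. n0.sig = 22  [S.cnt + 13]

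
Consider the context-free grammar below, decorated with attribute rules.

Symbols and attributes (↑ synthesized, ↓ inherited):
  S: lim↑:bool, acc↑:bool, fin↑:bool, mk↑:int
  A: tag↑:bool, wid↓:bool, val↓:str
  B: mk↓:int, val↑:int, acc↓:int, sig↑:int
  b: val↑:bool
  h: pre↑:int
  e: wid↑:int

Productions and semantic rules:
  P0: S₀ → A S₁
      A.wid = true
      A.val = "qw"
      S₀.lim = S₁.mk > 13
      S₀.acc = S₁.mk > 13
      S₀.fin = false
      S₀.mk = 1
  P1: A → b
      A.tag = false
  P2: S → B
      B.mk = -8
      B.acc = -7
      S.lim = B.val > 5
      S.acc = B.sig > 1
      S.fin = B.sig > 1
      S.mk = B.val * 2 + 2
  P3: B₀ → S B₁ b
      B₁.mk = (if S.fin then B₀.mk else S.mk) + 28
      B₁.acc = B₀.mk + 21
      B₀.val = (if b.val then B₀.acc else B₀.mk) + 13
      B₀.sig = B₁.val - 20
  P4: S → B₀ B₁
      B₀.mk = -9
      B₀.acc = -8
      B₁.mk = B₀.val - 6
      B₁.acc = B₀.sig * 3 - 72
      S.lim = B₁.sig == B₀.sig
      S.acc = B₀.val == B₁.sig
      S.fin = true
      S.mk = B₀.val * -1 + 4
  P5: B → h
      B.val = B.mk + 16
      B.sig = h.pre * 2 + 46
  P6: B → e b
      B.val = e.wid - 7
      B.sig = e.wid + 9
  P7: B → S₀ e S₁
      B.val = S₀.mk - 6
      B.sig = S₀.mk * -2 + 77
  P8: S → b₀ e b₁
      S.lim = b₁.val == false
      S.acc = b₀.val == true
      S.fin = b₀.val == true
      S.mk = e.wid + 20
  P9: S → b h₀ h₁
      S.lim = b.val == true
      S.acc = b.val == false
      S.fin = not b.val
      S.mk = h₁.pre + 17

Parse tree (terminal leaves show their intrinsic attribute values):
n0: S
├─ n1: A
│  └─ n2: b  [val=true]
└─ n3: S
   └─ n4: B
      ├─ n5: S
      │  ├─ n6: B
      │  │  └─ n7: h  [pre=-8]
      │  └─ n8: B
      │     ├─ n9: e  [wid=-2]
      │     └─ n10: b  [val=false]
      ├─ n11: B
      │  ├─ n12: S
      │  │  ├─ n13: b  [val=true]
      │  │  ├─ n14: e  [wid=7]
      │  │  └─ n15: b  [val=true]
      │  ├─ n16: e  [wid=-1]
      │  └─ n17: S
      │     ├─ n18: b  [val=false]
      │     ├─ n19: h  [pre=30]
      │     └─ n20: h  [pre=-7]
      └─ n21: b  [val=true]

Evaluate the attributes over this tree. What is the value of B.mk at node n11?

20

1. n1.wid = true  [true]
2. n1.val = "qw"  ["qw"]
3. n2.val = true  [terminal]
4. n1.tag = false  [false]
5. n4.mk = -8  [-8]
6. n4.acc = -7  [-7]
7. n6.mk = -9  [-9]
8. n6.acc = -8  [-8]
9. n7.pre = -8  [terminal]
10. n6.val = 7  [B.mk + 16]
11. n6.sig = 30  [h.pre * 2 + 46]
12. n8.mk = 1  [B₀.val - 6]
13. n8.acc = 18  [B₀.sig * 3 - 72]
14. n9.wid = -2  [terminal]
15. n10.val = false  [terminal]
16. n8.val = -9  [e.wid - 7]
17. n8.sig = 7  [e.wid + 9]
18. n5.lim = false  [B₁.sig == B₀.sig]
19. n5.acc = true  [B₀.val == B₁.sig]
20. n5.fin = true  [true]
21. n5.mk = -3  [B₀.val * -1 + 4]
22. n11.mk = 20  [(if S.fin then B₀.mk else S.mk) + 28]
23. n11.acc = 13  [B₀.mk + 21]
24. n13.val = true  [terminal]
25. n14.wid = 7  [terminal]
26. n15.val = true  [terminal]
27. n12.lim = false  [b₁.val == false]
28. n12.acc = true  [b₀.val == true]
29. n12.fin = true  [b₀.val == true]
30. n12.mk = 27  [e.wid + 20]
31. n16.wid = -1  [terminal]
32. n18.val = false  [terminal]
33. n19.pre = 30  [terminal]
34. n20.pre = -7  [terminal]
35. n17.lim = false  [b.val == true]
36. n17.acc = true  [b.val == false]
37. n17.fin = true  [not b.val]
38. n17.mk = 10  [h₁.pre + 17]
39. n11.val = 21  [S₀.mk - 6]
40. n11.sig = 23  [S₀.mk * -2 + 77]
41. n21.val = true  [terminal]
42. n4.val = 6  [(if b.val then B₀.acc else B₀.mk) + 13]
43. n4.sig = 1  [B₁.val - 20]
44. n3.lim = true  [B.val > 5]
45. n3.acc = false  [B.sig > 1]
46. n3.fin = false  [B.sig > 1]
47. n3.mk = 14  [B.val * 2 + 2]
48. n0.lim = true  [S₁.mk > 13]
49. n0.acc = true  [S₁.mk > 13]
50. n0.fin = false  [false]
51. n0.mk = 1  [1]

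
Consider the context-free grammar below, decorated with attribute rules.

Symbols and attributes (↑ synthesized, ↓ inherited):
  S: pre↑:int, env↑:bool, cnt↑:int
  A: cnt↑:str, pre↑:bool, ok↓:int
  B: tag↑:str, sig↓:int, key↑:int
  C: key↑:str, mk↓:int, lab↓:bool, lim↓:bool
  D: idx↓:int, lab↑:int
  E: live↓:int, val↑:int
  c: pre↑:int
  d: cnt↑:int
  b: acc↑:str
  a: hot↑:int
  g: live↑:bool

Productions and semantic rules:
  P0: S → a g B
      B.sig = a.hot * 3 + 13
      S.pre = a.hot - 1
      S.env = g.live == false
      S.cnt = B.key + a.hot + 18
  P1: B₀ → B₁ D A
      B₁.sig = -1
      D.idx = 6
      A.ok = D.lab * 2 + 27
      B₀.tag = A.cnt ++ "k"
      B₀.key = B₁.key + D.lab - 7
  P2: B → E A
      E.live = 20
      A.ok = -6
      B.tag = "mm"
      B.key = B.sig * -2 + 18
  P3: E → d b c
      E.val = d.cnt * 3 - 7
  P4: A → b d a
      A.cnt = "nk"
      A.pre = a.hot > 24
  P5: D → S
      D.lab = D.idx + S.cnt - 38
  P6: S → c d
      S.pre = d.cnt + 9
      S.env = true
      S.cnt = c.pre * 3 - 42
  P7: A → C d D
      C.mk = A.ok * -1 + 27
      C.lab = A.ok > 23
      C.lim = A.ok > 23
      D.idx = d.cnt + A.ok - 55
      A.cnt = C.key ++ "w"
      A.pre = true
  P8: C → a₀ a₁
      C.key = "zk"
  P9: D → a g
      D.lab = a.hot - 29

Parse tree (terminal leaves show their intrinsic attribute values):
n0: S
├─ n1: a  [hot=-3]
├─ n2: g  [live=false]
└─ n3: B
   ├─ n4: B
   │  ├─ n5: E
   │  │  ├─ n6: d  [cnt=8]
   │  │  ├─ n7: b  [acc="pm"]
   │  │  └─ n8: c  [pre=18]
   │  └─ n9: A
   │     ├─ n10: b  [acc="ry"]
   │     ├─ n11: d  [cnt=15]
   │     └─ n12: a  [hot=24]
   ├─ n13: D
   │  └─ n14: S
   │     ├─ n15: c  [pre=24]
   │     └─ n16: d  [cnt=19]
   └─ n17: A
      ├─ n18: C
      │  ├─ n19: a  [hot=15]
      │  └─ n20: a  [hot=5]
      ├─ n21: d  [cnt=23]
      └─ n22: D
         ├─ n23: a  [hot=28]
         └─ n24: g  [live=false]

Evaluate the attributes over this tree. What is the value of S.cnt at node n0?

26

1. n1.hot = -3  [terminal]
2. n2.live = false  [terminal]
3. n3.sig = 4  [a.hot * 3 + 13]
4. n4.sig = -1  [-1]
5. n5.live = 20  [20]
6. n6.cnt = 8  [terminal]
7. n7.acc = "pm"  [terminal]
8. n8.pre = 18  [terminal]
9. n5.val = 17  [d.cnt * 3 - 7]
10. n9.ok = -6  [-6]
11. n10.acc = "ry"  [terminal]
12. n11.cnt = 15  [terminal]
13. n12.hot = 24  [terminal]
14. n9.cnt = "nk"  ["nk"]
15. n9.pre = false  [a.hot > 24]
16. n4.tag = "mm"  ["mm"]
17. n4.key = 20  [B.sig * -2 + 18]
18. n13.idx = 6  [6]
19. n15.pre = 24  [terminal]
20. n16.cnt = 19  [terminal]
21. n14.pre = 28  [d.cnt + 9]
22. n14.env = true  [true]
23. n14.cnt = 30  [c.pre * 3 - 42]
24. n13.lab = -2  [D.idx + S.cnt - 38]
25. n17.ok = 23  [D.lab * 2 + 27]
26. n18.mk = 4  [A.ok * -1 + 27]
27. n18.lab = false  [A.ok > 23]
28. n18.lim = false  [A.ok > 23]
29. n19.hot = 15  [terminal]
30. n20.hot = 5  [terminal]
31. n18.key = "zk"  ["zk"]
32. n21.cnt = 23  [terminal]
33. n22.idx = -9  [d.cnt + A.ok - 55]
34. n23.hot = 28  [terminal]
35. n24.live = false  [terminal]
36. n22.lab = -1  [a.hot - 29]
37. n17.cnt = "zkw"  [C.key ++ "w"]
38. n17.pre = true  [true]
39. n3.tag = "zkwk"  [A.cnt ++ "k"]
40. n3.key = 11  [B₁.key + D.lab - 7]
41. n0.pre = -4  [a.hot - 1]
42. n0.env = true  [g.live == false]
43. n0.cnt = 26  [B.key + a.hot + 18]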